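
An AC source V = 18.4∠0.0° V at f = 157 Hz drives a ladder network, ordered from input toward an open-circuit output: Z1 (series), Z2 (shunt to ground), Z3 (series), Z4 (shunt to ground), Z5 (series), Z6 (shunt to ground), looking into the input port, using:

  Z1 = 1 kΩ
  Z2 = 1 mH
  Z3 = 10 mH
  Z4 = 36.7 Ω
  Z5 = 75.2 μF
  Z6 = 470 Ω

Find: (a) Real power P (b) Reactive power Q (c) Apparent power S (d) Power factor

Step 1 — Angular frequency: ω = 2π·f = 2π·157 = 986.5 rad/s.
Step 2 — Component impedances:
  Z1: Z = R = 1000 Ω
  Z2: Z = jωL = j·986.5·0.001 = 0 + j0.9865 Ω
  Z3: Z = jωL = j·986.5·0.01 = 0 + j9.865 Ω
  Z4: Z = R = 36.7 Ω
  Z5: Z = 1/(jωC) = -j/(ω·C) = 0 - j13.48 Ω
  Z6: Z = R = 470 Ω
Step 3 — Ladder network (open output): work backward from the far end, alternating series and parallel combinations. Z_in = 1000 + j0.9782 Ω = 1000∠0.1° Ω.
Step 4 — Source phasor: V = 18.4∠0.0° V = 18.4 V.
Step 5 — Current: I = V / Z = 0.0184 - j1.8e-05 A = 0.0184∠-0.1° A.
Step 6 — Complex power: S = V·I* = 0.3386 + j0.0003312 VA.
Step 7 — Real power: P = Re(S) = 0.3386 W.
Step 8 — Reactive power: Q = Im(S) = 0.0003312 VAR.
Step 9 — Apparent power: |S| = 0.3386 VA.
Step 10 — Power factor: PF = P/|S| = 1 (lagging).

(a) P = 0.3386 W  (b) Q = 0.0003312 VAR  (c) S = 0.3386 VA  (d) PF = 1 (lagging)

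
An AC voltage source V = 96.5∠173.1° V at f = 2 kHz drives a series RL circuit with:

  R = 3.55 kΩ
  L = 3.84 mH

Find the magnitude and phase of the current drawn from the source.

Step 1 — Angular frequency: ω = 2π·f = 2π·2000 = 1.257e+04 rad/s.
Step 2 — Component impedances:
  R: Z = R = 3550 Ω
  L: Z = jωL = j·1.257e+04·0.00384 = 0 + j48.25 Ω
Step 3 — Series combination: Z_total = R + L = 3550 + j48.25 Ω = 3550∠0.8° Ω.
Step 4 — Source phasor: V = 96.5∠173.1° V = -95.8 + j11.59 V.
Step 5 — Ohm's law: I = V / Z_total = (-95.8 + j11.59) / (3550 + j48.25) = -0.02694 + j0.003632 A.
Step 6 — Convert to polar: |I| = 0.02718 A, ∠I = 172.3°.

I = 0.02718∠172.3° A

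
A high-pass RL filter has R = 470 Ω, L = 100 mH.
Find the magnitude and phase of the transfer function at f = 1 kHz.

Step 1 — Angular frequency: ω = 2π·1000 = 6283 rad/s.
Step 2 — Transfer function: H(jω) = jωL/(R + jωL).
Step 3 — Numerator jωL = j·628.3; denominator R + jωL = 470 + j628.3.
Step 4 — H = 0.6412 + j0.4796.
Step 5 — Magnitude: |H| = 0.8008 (-1.9 dB); phase: φ = 36.8°.

|H| = 0.8008 (-1.9 dB), φ = 36.8°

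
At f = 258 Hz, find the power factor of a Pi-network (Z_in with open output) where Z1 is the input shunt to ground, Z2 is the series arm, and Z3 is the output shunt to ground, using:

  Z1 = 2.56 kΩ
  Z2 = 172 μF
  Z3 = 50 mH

Step 1 — Angular frequency: ω = 2π·f = 2π·258 = 1621 rad/s.
Step 2 — Component impedances:
  Z1: Z = R = 2560 Ω
  Z2: Z = 1/(jωC) = -j/(ω·C) = 0 - j3.587 Ω
  Z3: Z = jωL = j·1621·0.05 = 0 + j81.05 Ω
Step 3 — With open output, the series arm Z2 and the output shunt Z3 appear in series to ground: Z2 + Z3 = 0 + j77.47 Ω.
Step 4 — Parallel with input shunt Z1: Z_in = Z1 || (Z2 + Z3) = 2.342 + j77.4 Ω = 77.43∠88.3° Ω.
Step 5 — Power factor: PF = cos(φ) = Re(Z)/|Z| = 2.342/77.43 = 0.03025.
Step 6 — Type: Im(Z) = 77.4 ⇒ lagging (phase φ = 88.3°).

PF = 0.03025 (lagging, φ = 88.3°)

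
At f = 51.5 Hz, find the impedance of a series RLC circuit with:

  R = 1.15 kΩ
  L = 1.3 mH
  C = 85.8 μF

Step 1 — Angular frequency: ω = 2π·f = 2π·51.5 = 323.6 rad/s.
Step 2 — Component impedances:
  R: Z = R = 1150 Ω
  L: Z = jωL = j·323.6·0.0013 = 0 + j0.4207 Ω
  C: Z = 1/(jωC) = -j/(ω·C) = 0 - j36.02 Ω
Step 3 — Series combination: Z_total = R + L + C = 1150 - j35.6 Ω = 1151∠-1.8° Ω.

Z = 1150 - j35.6 Ω = 1151∠-1.8° Ω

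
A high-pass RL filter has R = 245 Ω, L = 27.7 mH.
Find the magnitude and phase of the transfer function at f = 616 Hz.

Step 1 — Angular frequency: ω = 2π·616 = 3870 rad/s.
Step 2 — Transfer function: H(jω) = jωL/(R + jωL).
Step 3 — Numerator jωL = j·107.2; denominator R + jωL = 245 + j107.2.
Step 4 — H = 0.1607 + j0.3673.
Step 5 — Magnitude: |H| = 0.4009 (-7.9 dB); phase: φ = 66.4°.

|H| = 0.4009 (-7.9 dB), φ = 66.4°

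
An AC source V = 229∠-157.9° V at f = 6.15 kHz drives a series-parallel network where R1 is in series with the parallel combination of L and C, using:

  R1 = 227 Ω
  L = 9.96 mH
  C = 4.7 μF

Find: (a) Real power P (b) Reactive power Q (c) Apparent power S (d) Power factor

Step 1 — Angular frequency: ω = 2π·f = 2π·6150 = 3.864e+04 rad/s.
Step 2 — Component impedances:
  R1: Z = R = 227 Ω
  L: Z = jωL = j·3.864e+04·0.00996 = 0 + j384.9 Ω
  C: Z = 1/(jωC) = -j/(ω·C) = 0 - j5.506 Ω
Step 3 — Parallel branch: L || C = 1/(1/L + 1/C) = 0 - j5.586 Ω.
Step 4 — Series with R1: Z_total = R1 + (L || C) = 227 - j5.586 Ω = 227.1∠-1.4° Ω.
Step 5 — Source phasor: V = 229∠-157.9° V = -212.2 - j86.16 V.
Step 6 — Current: I = V / Z = -0.9248 - j0.4023 A = 1.009∠-156.5° A.
Step 7 — Complex power: S = V·I* = 230.9 - j5.681 VA.
Step 8 — Real power: P = Re(S) = 230.9 W.
Step 9 — Reactive power: Q = Im(S) = -5.681 VAR.
Step 10 — Apparent power: |S| = 230.9 VA.
Step 11 — Power factor: PF = P/|S| = 0.9997 (leading).

(a) P = 230.9 W  (b) Q = -5.681 VAR  (c) S = 230.9 VA  (d) PF = 0.9997 (leading)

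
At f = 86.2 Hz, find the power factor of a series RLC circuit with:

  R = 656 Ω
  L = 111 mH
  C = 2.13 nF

Step 1 — Angular frequency: ω = 2π·f = 2π·86.2 = 541.6 rad/s.
Step 2 — Component impedances:
  R: Z = R = 656 Ω
  L: Z = jωL = j·541.6·0.111 = 0 + j60.12 Ω
  C: Z = 1/(jωC) = -j/(ω·C) = 0 - j8.668e+05 Ω
Step 3 — Series combination: Z_total = R + L + C = 656 - j8.668e+05 Ω = 8.668e+05∠-90.0° Ω.
Step 4 — Power factor: PF = cos(φ) = Re(Z)/|Z| = 656/8.668e+05 = 0.0007568.
Step 5 — Type: Im(Z) = -8.668e+05 ⇒ leading (phase φ = -90.0°).

PF = 0.0007568 (leading, φ = -90.0°)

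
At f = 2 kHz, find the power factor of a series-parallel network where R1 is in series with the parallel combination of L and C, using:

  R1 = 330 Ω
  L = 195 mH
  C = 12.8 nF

Step 1 — Angular frequency: ω = 2π·f = 2π·2000 = 1.257e+04 rad/s.
Step 2 — Component impedances:
  R1: Z = R = 330 Ω
  L: Z = jωL = j·1.257e+04·0.195 = 0 + j2450 Ω
  C: Z = 1/(jωC) = -j/(ω·C) = 0 - j6217 Ω
Step 3 — Parallel branch: L || C = 1/(1/L + 1/C) = 0 + j4045 Ω.
Step 4 — Series with R1: Z_total = R1 + (L || C) = 330 + j4045 Ω = 4058∠85.3° Ω.
Step 5 — Power factor: PF = cos(φ) = Re(Z)/|Z| = 330/4058 = 0.08132.
Step 6 — Type: Im(Z) = 4045 ⇒ lagging (phase φ = 85.3°).

PF = 0.08132 (lagging, φ = 85.3°)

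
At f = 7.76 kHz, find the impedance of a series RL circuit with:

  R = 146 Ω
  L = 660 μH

Step 1 — Angular frequency: ω = 2π·f = 2π·7760 = 4.876e+04 rad/s.
Step 2 — Component impedances:
  R: Z = R = 146 Ω
  L: Z = jωL = j·4.876e+04·0.00066 = 0 + j32.18 Ω
Step 3 — Series combination: Z_total = R + L = 146 + j32.18 Ω = 149.5∠12.4° Ω.

Z = 146 + j32.18 Ω = 149.5∠12.4° Ω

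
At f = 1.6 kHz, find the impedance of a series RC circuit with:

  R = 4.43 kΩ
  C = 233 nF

Step 1 — Angular frequency: ω = 2π·f = 2π·1600 = 1.005e+04 rad/s.
Step 2 — Component impedances:
  R: Z = R = 4430 Ω
  C: Z = 1/(jωC) = -j/(ω·C) = 0 - j426.9 Ω
Step 3 — Series combination: Z_total = R + C = 4430 - j426.9 Ω = 4451∠-5.5° Ω.

Z = 4430 - j426.9 Ω = 4451∠-5.5° Ω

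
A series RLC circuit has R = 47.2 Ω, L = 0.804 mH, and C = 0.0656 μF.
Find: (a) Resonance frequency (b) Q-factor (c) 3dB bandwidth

Step 1 — Resonance: ω₀ = 1/√(LC) = 1/√(0.000804·6.56e-08) = 1.377e+05 rad/s.
Step 2 — f₀ = ω₀/(2π) = 2.191e+04 Hz.
Step 3 — Series Q: Q = ω₀L/R = 1.377e+05·0.000804/47.2 = 2.345.
Step 4 — Bandwidth: Δω = ω₀/Q = 5.871e+04 rad/s; BW = Δω/(2π) = 9343 Hz.

(a) f₀ = 2.191e+04 Hz  (b) Q = 2.345  (c) BW = 9343 Hz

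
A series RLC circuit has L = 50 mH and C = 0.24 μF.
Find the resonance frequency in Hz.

Step 1 — Resonance condition Im(Z)=0 gives ω₀ = 1/√(LC).
Step 2 — ω₀ = 1/√(0.05·2.4e-07) = 9129 rad/s.
Step 3 — f₀ = ω₀/(2π) = 1453 Hz.

f₀ = 1453 Hz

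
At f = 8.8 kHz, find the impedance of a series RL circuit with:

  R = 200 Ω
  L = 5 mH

Step 1 — Angular frequency: ω = 2π·f = 2π·8800 = 5.529e+04 rad/s.
Step 2 — Component impedances:
  R: Z = R = 200 Ω
  L: Z = jωL = j·5.529e+04·0.005 = 0 + j276.5 Ω
Step 3 — Series combination: Z_total = R + L = 200 + j276.5 Ω = 341.2∠54.1° Ω.

Z = 200 + j276.5 Ω = 341.2∠54.1° Ω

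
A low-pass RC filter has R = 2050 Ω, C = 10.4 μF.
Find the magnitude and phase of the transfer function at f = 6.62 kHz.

Step 1 — Angular frequency: ω = 2π·6620 = 4.159e+04 rad/s.
Step 2 — Transfer function: H(jω) = 1/(1 + jωRC).
Step 3 — Denominator: 1 + jωRC = 1 + j·4.159e+04·2050·1.04e-05 = 1 + j886.8.
Step 4 — H = 1.272e-06 - j0.001128.
Step 5 — Magnitude: |H| = 0.001128 (-59.0 dB); phase: φ = -89.9°.

|H| = 0.001128 (-59.0 dB), φ = -89.9°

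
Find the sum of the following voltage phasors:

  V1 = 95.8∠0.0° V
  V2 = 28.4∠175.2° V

Step 1 — Convert each phasor to rectangular form:
  V1 = 95.8·(cos(0.0°) + j·sin(0.0°)) = 95.8 V
  V2 = 28.4·(cos(175.2°) + j·sin(175.2°)) = -28.3 + j2.376 V
Step 2 — Sum components: V_total = 67.5 + j2.376 V.
Step 3 — Convert to polar: |V_total| = 67.54 V, ∠V_total = 2.0°.

V_total = 67.54∠2.0° V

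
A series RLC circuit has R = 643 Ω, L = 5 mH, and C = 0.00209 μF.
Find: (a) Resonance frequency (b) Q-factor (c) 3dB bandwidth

Step 1 — Resonance: ω₀ = 1/√(LC) = 1/√(0.005·2.09e-09) = 3.093e+05 rad/s.
Step 2 — f₀ = ω₀/(2π) = 4.923e+04 Hz.
Step 3 — Series Q: Q = ω₀L/R = 3.093e+05·0.005/643 = 2.405.
Step 4 — Bandwidth: Δω = ω₀/Q = 1.286e+05 rad/s; BW = Δω/(2π) = 2.047e+04 Hz.

(a) f₀ = 4.923e+04 Hz  (b) Q = 2.405  (c) BW = 2.047e+04 Hz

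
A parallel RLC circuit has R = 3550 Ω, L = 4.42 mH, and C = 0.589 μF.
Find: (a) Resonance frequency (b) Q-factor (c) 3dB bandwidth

Step 1 — Resonance: ω₀ = 1/√(LC) = 1/√(0.00442·5.89e-07) = 1.96e+04 rad/s.
Step 2 — f₀ = ω₀/(2π) = 3119 Hz.
Step 3 — Parallel Q: Q = R/(ω₀L) = 3550/(1.96e+04·0.00442) = 40.98.
Step 4 — Bandwidth: Δω = ω₀/Q = 478.3 rad/s; BW = Δω/(2π) = 76.12 Hz.

(a) f₀ = 3119 Hz  (b) Q = 40.98  (c) BW = 76.12 Hz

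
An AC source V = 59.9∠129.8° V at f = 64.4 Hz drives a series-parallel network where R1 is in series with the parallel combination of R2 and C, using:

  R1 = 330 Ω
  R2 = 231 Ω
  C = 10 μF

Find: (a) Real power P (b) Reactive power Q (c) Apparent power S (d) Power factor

Step 1 — Angular frequency: ω = 2π·f = 2π·64.4 = 404.6 rad/s.
Step 2 — Component impedances:
  R1: Z = R = 330 Ω
  R2: Z = R = 231 Ω
  C: Z = 1/(jωC) = -j/(ω·C) = 0 - j247.1 Ω
Step 3 — Parallel branch: R2 || C = 1/(1/R2 + 1/C) = 123.3 - j115.2 Ω.
Step 4 — Series with R1: Z_total = R1 + (R2 || C) = 453.3 - j115.2 Ω = 467.7∠-14.3° Ω.
Step 5 — Source phasor: V = 59.9∠129.8° V = -38.34 + j46.02 V.
Step 6 — Current: I = V / Z = -0.1037 + j0.07516 A = 0.1281∠144.1° A.
Step 7 — Complex power: S = V·I* = 7.435 - j1.89 VA.
Step 8 — Real power: P = Re(S) = 7.435 W.
Step 9 — Reactive power: Q = Im(S) = -1.89 VAR.
Step 10 — Apparent power: |S| = 7.672 VA.
Step 11 — Power factor: PF = P/|S| = 0.9692 (leading).

(a) P = 7.435 W  (b) Q = -1.89 VAR  (c) S = 7.672 VA  (d) PF = 0.9692 (leading)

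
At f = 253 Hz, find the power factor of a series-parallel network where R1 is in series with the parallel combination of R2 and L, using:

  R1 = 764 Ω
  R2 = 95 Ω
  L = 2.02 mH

Step 1 — Angular frequency: ω = 2π·f = 2π·253 = 1590 rad/s.
Step 2 — Component impedances:
  R1: Z = R = 764 Ω
  R2: Z = R = 95 Ω
  L: Z = jωL = j·1590·0.00202 = 0 + j3.211 Ω
Step 3 — Parallel branch: R2 || L = 1/(1/R2 + 1/L) = 0.1084 + j3.207 Ω.
Step 4 — Series with R1: Z_total = R1 + (R2 || L) = 764.1 + j3.207 Ω = 764.1∠0.2° Ω.
Step 5 — Power factor: PF = cos(φ) = Re(Z)/|Z| = 764.1/764.1 = 1.
Step 6 — Type: Im(Z) = 3.207 ⇒ lagging (phase φ = 0.2°).

PF = 1 (lagging, φ = 0.2°)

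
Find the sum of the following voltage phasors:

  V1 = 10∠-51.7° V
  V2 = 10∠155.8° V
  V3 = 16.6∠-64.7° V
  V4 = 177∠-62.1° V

Step 1 — Convert each phasor to rectangular form:
  V1 = 10·(cos(-51.7°) + j·sin(-51.7°)) = 6.198 - j7.848 V
  V2 = 10·(cos(155.8°) + j·sin(155.8°)) = -9.121 + j4.099 V
  V3 = 16.6·(cos(-64.7°) + j·sin(-64.7°)) = 7.094 - j15.01 V
  V4 = 177·(cos(-62.1°) + j·sin(-62.1°)) = 82.82 - j156.4 V
Step 2 — Sum components: V_total = 86.99 - j175.2 V.
Step 3 — Convert to polar: |V_total| = 195.6 V, ∠V_total = -63.6°.

V_total = 195.6∠-63.6° V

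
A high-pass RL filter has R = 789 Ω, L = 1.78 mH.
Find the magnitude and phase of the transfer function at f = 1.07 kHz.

Step 1 — Angular frequency: ω = 2π·1070 = 6723 rad/s.
Step 2 — Transfer function: H(jω) = jωL/(R + jωL).
Step 3 — Numerator jωL = j·11.97; denominator R + jωL = 789 + j11.97.
Step 4 — H = 0.00023 + j0.01516.
Step 5 — Magnitude: |H| = 0.01517 (-36.4 dB); phase: φ = 89.1°.

|H| = 0.01517 (-36.4 dB), φ = 89.1°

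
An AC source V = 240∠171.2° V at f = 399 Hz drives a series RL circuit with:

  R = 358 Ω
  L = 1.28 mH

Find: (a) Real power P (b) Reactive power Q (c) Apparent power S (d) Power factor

Step 1 — Angular frequency: ω = 2π·f = 2π·399 = 2507 rad/s.
Step 2 — Component impedances:
  R: Z = R = 358 Ω
  L: Z = jωL = j·2507·0.00128 = 0 + j3.209 Ω
Step 3 — Series combination: Z_total = R + L = 358 + j3.209 Ω = 358∠0.5° Ω.
Step 4 — Source phasor: V = 240∠171.2° V = -237.2 + j36.72 V.
Step 5 — Current: I = V / Z = -0.6615 + j0.1085 A = 0.6704∠170.7° A.
Step 6 — Complex power: S = V·I* = 160.9 + j1.442 VA.
Step 7 — Real power: P = Re(S) = 160.9 W.
Step 8 — Reactive power: Q = Im(S) = 1.442 VAR.
Step 9 — Apparent power: |S| = 160.9 VA.
Step 10 — Power factor: PF = P/|S| = 1 (lagging).

(a) P = 160.9 W  (b) Q = 1.442 VAR  (c) S = 160.9 VA  (d) PF = 1 (lagging)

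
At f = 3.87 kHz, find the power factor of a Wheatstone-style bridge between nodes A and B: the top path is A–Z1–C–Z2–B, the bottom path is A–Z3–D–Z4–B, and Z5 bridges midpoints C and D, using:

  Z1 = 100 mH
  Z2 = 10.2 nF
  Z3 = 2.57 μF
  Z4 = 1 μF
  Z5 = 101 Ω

Step 1 — Angular frequency: ω = 2π·f = 2π·3870 = 2.432e+04 rad/s.
Step 2 — Component impedances:
  Z1: Z = jωL = j·2.432e+04·0.1 = 0 + j2432 Ω
  Z2: Z = 1/(jωC) = -j/(ω·C) = 0 - j4032 Ω
  Z3: Z = 1/(jωC) = -j/(ω·C) = 0 - j16 Ω
  Z4: Z = 1/(jωC) = -j/(ω·C) = 0 - j41.13 Ω
  Z5: Z = R = 101 Ω
Step 3 — Bridge requires nodal analysis (the Z5 bridge couples midpoints C and D, so the two paths cannot be reduced to a simple series/parallel combination). Setting node B to ground and injecting 1 A at node A, the 3-node admittance system at A, C, D solves to V_A = Z_AB = 0.02823 - j56.82 Ω = 56.82∠-90.0° Ω.
Step 4 — Power factor: PF = cos(φ) = Re(Z)/|Z| = 0.028232/56.818 = 0.0004969.
Step 5 — Type: Im(Z) = -56.82 ⇒ leading (phase φ = -90.0°).

PF = 0.0004969 (leading, φ = -90.0°)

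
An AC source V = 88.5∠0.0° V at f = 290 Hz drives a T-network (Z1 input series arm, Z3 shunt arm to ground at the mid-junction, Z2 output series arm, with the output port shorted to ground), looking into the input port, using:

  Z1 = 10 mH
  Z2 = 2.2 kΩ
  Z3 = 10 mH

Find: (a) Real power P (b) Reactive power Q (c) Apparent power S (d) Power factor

Step 1 — Angular frequency: ω = 2π·f = 2π·290 = 1822 rad/s.
Step 2 — Component impedances:
  Z1: Z = jωL = j·1822·0.01 = 0 + j18.22 Ω
  Z2: Z = R = 2200 Ω
  Z3: Z = jωL = j·1822·0.01 = 0 + j18.22 Ω
Step 3 — With the output port shorted to ground, the output series arm Z2 runs from the junction to ground; the shunt arm Z3 also runs from the junction to ground. They appear in parallel: Z3 || Z2 = 0.1509 + j18.22 Ω.
Step 4 — Series with input arm Z1: Z_in = Z1 + (Z3 || Z2) = 0.1509 + j36.44 Ω = 36.44∠89.8° Ω.
Step 5 — Source phasor: V = 88.5∠0.0° V = 88.5 V.
Step 6 — Current: I = V / Z = 0.01006 - j2.429 A = 2.429∠-89.8° A.
Step 7 — Complex power: S = V·I* = 0.89 + j214.9 VA.
Step 8 — Real power: P = Re(S) = 0.89 W.
Step 9 — Reactive power: Q = Im(S) = 214.9 VAR.
Step 10 — Apparent power: |S| = 214.9 VA.
Step 11 — Power factor: PF = P/|S| = 0.004141 (lagging).

(a) P = 0.89 W  (b) Q = 214.9 VAR  (c) S = 214.9 VA  (d) PF = 0.004141 (lagging)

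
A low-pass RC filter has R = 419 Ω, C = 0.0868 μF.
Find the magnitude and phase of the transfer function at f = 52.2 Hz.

Step 1 — Angular frequency: ω = 2π·52.2 = 328 rad/s.
Step 2 — Transfer function: H(jω) = 1/(1 + jωRC).
Step 3 — Denominator: 1 + jωRC = 1 + j·328·419·8.68e-08 = 1 + j0.01193.
Step 4 — H = 0.9999 - j0.01193.
Step 5 — Magnitude: |H| = 0.9999 (-0.0 dB); phase: φ = -0.7°.

|H| = 0.9999 (-0.0 dB), φ = -0.7°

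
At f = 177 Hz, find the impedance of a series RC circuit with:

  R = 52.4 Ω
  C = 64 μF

Step 1 — Angular frequency: ω = 2π·f = 2π·177 = 1112 rad/s.
Step 2 — Component impedances:
  R: Z = R = 52.4 Ω
  C: Z = 1/(jωC) = -j/(ω·C) = 0 - j14.05 Ω
Step 3 — Series combination: Z_total = R + C = 52.4 - j14.05 Ω = 54.25∠-15.0° Ω.

Z = 52.4 - j14.05 Ω = 54.25∠-15.0° Ω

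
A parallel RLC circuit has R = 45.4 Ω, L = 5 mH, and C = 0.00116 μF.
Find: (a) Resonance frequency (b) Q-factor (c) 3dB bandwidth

Step 1 — Resonance: ω₀ = 1/√(LC) = 1/√(0.005·1.16e-09) = 4.152e+05 rad/s.
Step 2 — f₀ = ω₀/(2π) = 6.609e+04 Hz.
Step 3 — Parallel Q: Q = R/(ω₀L) = 45.4/(4.152e+05·0.005) = 0.02187.
Step 4 — Bandwidth: Δω = ω₀/Q = 1.899e+07 rad/s; BW = Δω/(2π) = 3.022e+06 Hz.

(a) f₀ = 6.609e+04 Hz  (b) Q = 0.02187  (c) BW = 3.022e+06 Hz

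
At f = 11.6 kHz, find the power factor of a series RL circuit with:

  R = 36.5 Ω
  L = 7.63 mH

Step 1 — Angular frequency: ω = 2π·f = 2π·1.16e+04 = 7.288e+04 rad/s.
Step 2 — Component impedances:
  R: Z = R = 36.5 Ω
  L: Z = jωL = j·7.288e+04·0.00763 = 0 + j556.1 Ω
Step 3 — Series combination: Z_total = R + L = 36.5 + j556.1 Ω = 557.3∠86.2° Ω.
Step 4 — Power factor: PF = cos(φ) = Re(Z)/|Z| = 36.5/557.3 = 0.06549.
Step 5 — Type: Im(Z) = 556.1 ⇒ lagging (phase φ = 86.2°).

PF = 0.06549 (lagging, φ = 86.2°)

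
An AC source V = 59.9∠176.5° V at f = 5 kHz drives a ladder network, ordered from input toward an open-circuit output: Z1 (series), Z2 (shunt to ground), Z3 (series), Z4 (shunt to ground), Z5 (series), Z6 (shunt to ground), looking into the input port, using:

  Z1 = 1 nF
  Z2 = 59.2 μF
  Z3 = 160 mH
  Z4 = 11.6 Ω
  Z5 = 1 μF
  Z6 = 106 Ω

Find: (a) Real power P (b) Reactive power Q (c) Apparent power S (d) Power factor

Step 1 — Angular frequency: ω = 2π·f = 2π·5000 = 3.142e+04 rad/s.
Step 2 — Component impedances:
  Z1: Z = 1/(jωC) = -j/(ω·C) = 0 - j3.183e+04 Ω
  Z2: Z = 1/(jωC) = -j/(ω·C) = 0 - j0.5377 Ω
  Z3: Z = jωL = j·3.142e+04·0.16 = 0 + j5027 Ω
  Z4: Z = R = 11.6 Ω
  Z5: Z = 1/(jωC) = -j/(ω·C) = 0 - j31.83 Ω
  Z6: Z = R = 106 Ω
Step 3 — Ladder network (open output): work backward from the far end, alternating series and parallel combinations. Z_in = 0 - j3.183e+04 Ω = 3.183e+04∠-90.0° Ω.
Step 4 — Source phasor: V = 59.9∠176.5° V = -59.79 + j3.657 V.
Step 5 — Current: I = V / Z = -0.0001149 - j0.001878 A = 0.001882∠-93.5° A.
Step 6 — Complex power: S = V·I* = 0 - j0.1127 VA.
Step 7 — Real power: P = Re(S) = 0 W.
Step 8 — Reactive power: Q = Im(S) = -0.1127 VAR.
Step 9 — Apparent power: |S| = 0.1127 VA.
Step 10 — Power factor: PF = P/|S| = 0 (leading).

(a) P = 0 W  (b) Q = -0.1127 VAR  (c) S = 0.1127 VA  (d) PF = 0 (leading)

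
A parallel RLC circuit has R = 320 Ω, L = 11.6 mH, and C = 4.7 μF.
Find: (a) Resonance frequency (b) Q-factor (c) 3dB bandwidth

Step 1 — Resonance: ω₀ = 1/√(LC) = 1/√(0.0116·4.7e-06) = 4283 rad/s.
Step 2 — f₀ = ω₀/(2π) = 681.6 Hz.
Step 3 — Parallel Q: Q = R/(ω₀L) = 320/(4283·0.0116) = 6.441.
Step 4 — Bandwidth: Δω = ω₀/Q = 664.9 rad/s; BW = Δω/(2π) = 105.8 Hz.

(a) f₀ = 681.6 Hz  (b) Q = 6.441  (c) BW = 105.8 Hz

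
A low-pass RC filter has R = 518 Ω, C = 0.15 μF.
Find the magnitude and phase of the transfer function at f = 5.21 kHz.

Step 1 — Angular frequency: ω = 2π·5210 = 3.274e+04 rad/s.
Step 2 — Transfer function: H(jω) = 1/(1 + jωRC).
Step 3 — Denominator: 1 + jωRC = 1 + j·3.274e+04·518·1.5e-07 = 1 + j2.544.
Step 4 — H = 0.1339 - j0.3405.
Step 5 — Magnitude: |H| = 0.3659 (-8.7 dB); phase: φ = -68.5°.

|H| = 0.3659 (-8.7 dB), φ = -68.5°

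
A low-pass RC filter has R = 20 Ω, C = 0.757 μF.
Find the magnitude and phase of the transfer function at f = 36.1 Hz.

Step 1 — Angular frequency: ω = 2π·36.1 = 226.8 rad/s.
Step 2 — Transfer function: H(jω) = 1/(1 + jωRC).
Step 3 — Denominator: 1 + jωRC = 1 + j·226.8·20·7.57e-07 = 1 + j0.003434.
Step 4 — H = 1 - j0.003434.
Step 5 — Magnitude: |H| = 1 (-0.0 dB); phase: φ = -0.2°.

|H| = 1 (-0.0 dB), φ = -0.2°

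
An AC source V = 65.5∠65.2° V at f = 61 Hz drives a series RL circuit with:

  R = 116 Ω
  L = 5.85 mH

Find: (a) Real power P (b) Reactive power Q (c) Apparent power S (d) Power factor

Step 1 — Angular frequency: ω = 2π·f = 2π·61 = 383.3 rad/s.
Step 2 — Component impedances:
  R: Z = R = 116 Ω
  L: Z = jωL = j·383.3·0.00585 = 0 + j2.242 Ω
Step 3 — Series combination: Z_total = R + L = 116 + j2.242 Ω = 116∠1.1° Ω.
Step 4 — Source phasor: V = 65.5∠65.2° V = 27.47 + j59.46 V.
Step 5 — Current: I = V / Z = 0.2467 + j0.5078 A = 0.5645∠64.1° A.
Step 6 — Complex power: S = V·I* = 36.97 + j0.7146 VA.
Step 7 — Real power: P = Re(S) = 36.97 W.
Step 8 — Reactive power: Q = Im(S) = 0.7146 VAR.
Step 9 — Apparent power: |S| = 36.98 VA.
Step 10 — Power factor: PF = P/|S| = 0.9998 (lagging).

(a) P = 36.97 W  (b) Q = 0.7146 VAR  (c) S = 36.98 VA  (d) PF = 0.9998 (lagging)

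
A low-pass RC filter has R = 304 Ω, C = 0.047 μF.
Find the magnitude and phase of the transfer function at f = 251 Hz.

Step 1 — Angular frequency: ω = 2π·251 = 1577 rad/s.
Step 2 — Transfer function: H(jω) = 1/(1 + jωRC).
Step 3 — Denominator: 1 + jωRC = 1 + j·1577·304·4.7e-08 = 1 + j0.02253.
Step 4 — H = 0.9995 - j0.02252.
Step 5 — Magnitude: |H| = 0.9997 (-0.0 dB); phase: φ = -1.3°.

|H| = 0.9997 (-0.0 dB), φ = -1.3°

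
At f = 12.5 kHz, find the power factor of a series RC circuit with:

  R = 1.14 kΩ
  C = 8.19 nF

Step 1 — Angular frequency: ω = 2π·f = 2π·1.25e+04 = 7.854e+04 rad/s.
Step 2 — Component impedances:
  R: Z = R = 1140 Ω
  C: Z = 1/(jωC) = -j/(ω·C) = 0 - j1555 Ω
Step 3 — Series combination: Z_total = R + C = 1140 - j1555 Ω = 1928∠-53.7° Ω.
Step 4 — Power factor: PF = cos(φ) = Re(Z)/|Z| = 1140/1928 = 0.5913.
Step 5 — Type: Im(Z) = -1555 ⇒ leading (phase φ = -53.7°).

PF = 0.5913 (leading, φ = -53.7°)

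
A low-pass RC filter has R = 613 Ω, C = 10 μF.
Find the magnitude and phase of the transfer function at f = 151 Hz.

Step 1 — Angular frequency: ω = 2π·151 = 948.8 rad/s.
Step 2 — Transfer function: H(jω) = 1/(1 + jωRC).
Step 3 — Denominator: 1 + jωRC = 1 + j·948.8·613·1e-05 = 1 + j5.816.
Step 4 — H = 0.02872 - j0.167.
Step 5 — Magnitude: |H| = 0.1695 (-15.4 dB); phase: φ = -80.2°.

|H| = 0.1695 (-15.4 dB), φ = -80.2°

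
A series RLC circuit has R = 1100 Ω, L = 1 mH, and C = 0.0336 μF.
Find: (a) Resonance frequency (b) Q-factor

Step 1 — Resonance condition Im(Z)=0 gives ω₀ = 1/√(LC).
Step 2 — ω₀ = 1/√(0.001·3.36e-08) = 1.725e+05 rad/s.
Step 3 — f₀ = ω₀/(2π) = 2.746e+04 Hz.
Step 4 — Series Q: Q = ω₀L/R = 1.725e+05·0.001/1100 = 0.1568.

(a) f₀ = 2.746e+04 Hz  (b) Q = 0.1568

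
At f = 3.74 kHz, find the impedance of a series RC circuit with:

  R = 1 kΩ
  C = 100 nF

Step 1 — Angular frequency: ω = 2π·f = 2π·3740 = 2.35e+04 rad/s.
Step 2 — Component impedances:
  R: Z = R = 1000 Ω
  C: Z = 1/(jωC) = -j/(ω·C) = 0 - j425.5 Ω
Step 3 — Series combination: Z_total = R + C = 1000 - j425.5 Ω = 1087∠-23.1° Ω.

Z = 1000 - j425.5 Ω = 1087∠-23.1° Ω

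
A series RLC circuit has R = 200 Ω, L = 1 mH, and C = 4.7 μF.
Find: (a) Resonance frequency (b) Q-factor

Step 1 — Resonance condition Im(Z)=0 gives ω₀ = 1/√(LC).
Step 2 — ω₀ = 1/√(0.001·4.7e-06) = 1.459e+04 rad/s.
Step 3 — f₀ = ω₀/(2π) = 2322 Hz.
Step 4 — Series Q: Q = ω₀L/R = 1.459e+04·0.001/200 = 0.07293.

(a) f₀ = 2322 Hz  (b) Q = 0.07293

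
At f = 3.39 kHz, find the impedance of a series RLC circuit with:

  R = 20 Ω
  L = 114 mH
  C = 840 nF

Step 1 — Angular frequency: ω = 2π·f = 2π·3390 = 2.13e+04 rad/s.
Step 2 — Component impedances:
  R: Z = R = 20 Ω
  L: Z = jωL = j·2.13e+04·0.114 = 0 + j2428 Ω
  C: Z = 1/(jωC) = -j/(ω·C) = 0 - j55.89 Ω
Step 3 — Series combination: Z_total = R + L + C = 20 + j2372 Ω = 2372∠89.5° Ω.

Z = 20 + j2372 Ω = 2372∠89.5° Ω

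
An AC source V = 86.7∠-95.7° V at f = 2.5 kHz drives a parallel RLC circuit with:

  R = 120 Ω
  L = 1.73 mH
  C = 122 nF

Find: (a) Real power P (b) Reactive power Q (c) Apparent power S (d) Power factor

Step 1 — Angular frequency: ω = 2π·f = 2π·2500 = 1.571e+04 rad/s.
Step 2 — Component impedances:
  R: Z = R = 120 Ω
  L: Z = jωL = j·1.571e+04·0.00173 = 0 + j27.17 Ω
  C: Z = 1/(jωC) = -j/(ω·C) = 0 - j521.8 Ω
Step 3 — Parallel combination: 1/Z_total = 1/R + 1/L + 1/C; Z_total = 6.479 + j27.12 Ω = 27.88∠76.6° Ω.
Step 4 — Source phasor: V = 86.7∠-95.7° V = -8.611 - j86.27 V.
Step 5 — Current: I = V / Z = -3.081 - j0.4186 A = 3.109∠-172.3° A.
Step 6 — Complex power: S = V·I* = 62.64 + j262.2 VA.
Step 7 — Real power: P = Re(S) = 62.64 W.
Step 8 — Reactive power: Q = Im(S) = 262.2 VAR.
Step 9 — Apparent power: |S| = 269.6 VA.
Step 10 — Power factor: PF = P/|S| = 0.2324 (lagging).

(a) P = 62.64 W  (b) Q = 262.2 VAR  (c) S = 269.6 VA  (d) PF = 0.2324 (lagging)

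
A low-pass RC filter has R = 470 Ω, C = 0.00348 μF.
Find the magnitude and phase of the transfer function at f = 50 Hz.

Step 1 — Angular frequency: ω = 2π·50 = 314.2 rad/s.
Step 2 — Transfer function: H(jω) = 1/(1 + jωRC).
Step 3 — Denominator: 1 + jωRC = 1 + j·314.2·470·3.48e-09 = 1 + j0.0005138.
Step 4 — H = 1 - j0.0005138.
Step 5 — Magnitude: |H| = 1 (-0.0 dB); phase: φ = -0.0°.

|H| = 1 (-0.0 dB), φ = -0.0°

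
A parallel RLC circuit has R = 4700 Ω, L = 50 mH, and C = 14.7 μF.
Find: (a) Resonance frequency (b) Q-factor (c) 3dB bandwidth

Step 1 — Resonance: ω₀ = 1/√(LC) = 1/√(0.05·1.47e-05) = 1166 rad/s.
Step 2 — f₀ = ω₀/(2π) = 185.6 Hz.
Step 3 — Parallel Q: Q = R/(ω₀L) = 4700/(1166·0.05) = 80.59.
Step 4 — Bandwidth: Δω = ω₀/Q = 14.47 rad/s; BW = Δω/(2π) = 2.304 Hz.

(a) f₀ = 185.6 Hz  (b) Q = 80.59  (c) BW = 2.304 Hz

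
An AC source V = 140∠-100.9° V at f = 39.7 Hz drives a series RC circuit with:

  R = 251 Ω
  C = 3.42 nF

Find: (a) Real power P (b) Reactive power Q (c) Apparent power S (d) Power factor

Step 1 — Angular frequency: ω = 2π·f = 2π·39.7 = 249.4 rad/s.
Step 2 — Component impedances:
  R: Z = R = 251 Ω
  C: Z = 1/(jωC) = -j/(ω·C) = 0 - j1.172e+06 Ω
Step 3 — Series combination: Z_total = R + C = 251 - j1.172e+06 Ω = 1.172e+06∠-90.0° Ω.
Step 4 — Source phasor: V = 140∠-100.9° V = -26.47 - j137.5 V.
Step 5 — Current: I = V / Z = 0.0001173 - j2.261e-05 A = 0.0001194∠-10.9° A.
Step 6 — Complex power: S = V·I* = 3.58e-06 - j0.01672 VA.
Step 7 — Real power: P = Re(S) = 3.58e-06 W.
Step 8 — Reactive power: Q = Im(S) = -0.01672 VAR.
Step 9 — Apparent power: |S| = 0.01672 VA.
Step 10 — Power factor: PF = P/|S| = 0.0002141 (leading).

(a) P = 3.58e-06 W  (b) Q = -0.01672 VAR  (c) S = 0.01672 VA  (d) PF = 0.0002141 (leading)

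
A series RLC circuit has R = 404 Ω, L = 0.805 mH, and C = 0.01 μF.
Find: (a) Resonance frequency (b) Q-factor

Step 1 — Resonance condition Im(Z)=0 gives ω₀ = 1/√(LC).
Step 2 — ω₀ = 1/√(0.000805·1e-08) = 3.525e+05 rad/s.
Step 3 — f₀ = ω₀/(2π) = 5.609e+04 Hz.
Step 4 — Series Q: Q = ω₀L/R = 3.525e+05·0.000805/404 = 0.7023.

(a) f₀ = 5.609e+04 Hz  (b) Q = 0.7023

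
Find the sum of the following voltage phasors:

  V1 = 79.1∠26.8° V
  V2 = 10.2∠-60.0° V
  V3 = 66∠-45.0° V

Step 1 — Convert each phasor to rectangular form:
  V1 = 79.1·(cos(26.8°) + j·sin(26.8°)) = 70.6 + j35.66 V
  V2 = 10.2·(cos(-60.0°) + j·sin(-60.0°)) = 5.1 - j8.833 V
  V3 = 66·(cos(-45.0°) + j·sin(-45.0°)) = 46.67 - j46.67 V
Step 2 — Sum components: V_total = 122.4 - j19.84 V.
Step 3 — Convert to polar: |V_total| = 124 V, ∠V_total = -9.2°.

V_total = 124∠-9.2° V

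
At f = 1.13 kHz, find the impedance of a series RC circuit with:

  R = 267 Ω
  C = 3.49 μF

Step 1 — Angular frequency: ω = 2π·f = 2π·1130 = 7100 rad/s.
Step 2 — Component impedances:
  R: Z = R = 267 Ω
  C: Z = 1/(jωC) = -j/(ω·C) = 0 - j40.36 Ω
Step 3 — Series combination: Z_total = R + C = 267 - j40.36 Ω = 270∠-8.6° Ω.

Z = 267 - j40.36 Ω = 270∠-8.6° Ω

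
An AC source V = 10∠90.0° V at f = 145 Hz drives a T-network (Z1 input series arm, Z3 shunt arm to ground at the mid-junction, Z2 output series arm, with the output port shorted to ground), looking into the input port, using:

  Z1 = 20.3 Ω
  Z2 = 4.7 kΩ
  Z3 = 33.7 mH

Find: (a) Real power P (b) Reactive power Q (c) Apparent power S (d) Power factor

Step 1 — Angular frequency: ω = 2π·f = 2π·145 = 911.1 rad/s.
Step 2 — Component impedances:
  Z1: Z = R = 20.3 Ω
  Z2: Z = R = 4700 Ω
  Z3: Z = jωL = j·911.1·0.0337 = 0 + j30.7 Ω
Step 3 — With the output port shorted to ground, the output series arm Z2 runs from the junction to ground; the shunt arm Z3 also runs from the junction to ground. They appear in parallel: Z3 || Z2 = 0.2006 + j30.7 Ω.
Step 4 — Series with input arm Z1: Z_in = Z1 + (Z3 || Z2) = 20.5 + j30.7 Ω = 36.92∠56.3° Ω.
Step 5 — Source phasor: V = 10∠90.0° V = 0 + j10 V.
Step 6 — Current: I = V / Z = 0.2253 + j0.1504 A = 0.2709∠33.7° A.
Step 7 — Complex power: S = V·I* = 1.504 + j2.253 VA.
Step 8 — Real power: P = Re(S) = 1.504 W.
Step 9 — Reactive power: Q = Im(S) = 2.253 VAR.
Step 10 — Apparent power: |S| = 2.709 VA.
Step 11 — Power factor: PF = P/|S| = 0.5553 (lagging).

(a) P = 1.504 W  (b) Q = 2.253 VAR  (c) S = 2.709 VA  (d) PF = 0.5553 (lagging)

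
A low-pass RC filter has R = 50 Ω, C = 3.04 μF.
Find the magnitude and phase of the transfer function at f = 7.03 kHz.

Step 1 — Angular frequency: ω = 2π·7030 = 4.417e+04 rad/s.
Step 2 — Transfer function: H(jω) = 1/(1 + jωRC).
Step 3 — Denominator: 1 + jωRC = 1 + j·4.417e+04·50·3.04e-06 = 1 + j6.714.
Step 4 — H = 0.0217 - j0.1457.
Step 5 — Magnitude: |H| = 0.1473 (-16.6 dB); phase: φ = -81.5°.

|H| = 0.1473 (-16.6 dB), φ = -81.5°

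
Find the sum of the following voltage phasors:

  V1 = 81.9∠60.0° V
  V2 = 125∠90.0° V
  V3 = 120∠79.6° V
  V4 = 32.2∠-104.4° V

Step 1 — Convert each phasor to rectangular form:
  V1 = 81.9·(cos(60.0°) + j·sin(60.0°)) = 40.95 + j70.93 V
  V2 = 125·(cos(90.0°) + j·sin(90.0°)) = 0 + j125 V
  V3 = 120·(cos(79.6°) + j·sin(79.6°)) = 21.66 + j118 V
  V4 = 32.2·(cos(-104.4°) + j·sin(-104.4°)) = -8.008 - j31.19 V
Step 2 — Sum components: V_total = 54.6 + j282.8 V.
Step 3 — Convert to polar: |V_total| = 288 V, ∠V_total = 79.1°.

V_total = 288∠79.1° V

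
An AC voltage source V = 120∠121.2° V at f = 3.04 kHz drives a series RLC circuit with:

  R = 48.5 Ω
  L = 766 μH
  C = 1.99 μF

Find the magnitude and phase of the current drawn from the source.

Step 1 — Angular frequency: ω = 2π·f = 2π·3040 = 1.91e+04 rad/s.
Step 2 — Component impedances:
  R: Z = R = 48.5 Ω
  L: Z = jωL = j·1.91e+04·0.000766 = 0 + j14.63 Ω
  C: Z = 1/(jωC) = -j/(ω·C) = 0 - j26.31 Ω
Step 3 — Series combination: Z_total = R + L + C = 48.5 - j11.68 Ω = 49.89∠-13.5° Ω.
Step 4 — Source phasor: V = 120∠121.2° V = -62.16 + j102.6 V.
Step 5 — Ohm's law: I = V / Z_total = (-62.16 + j102.6) / (48.5 - j11.68) = -1.693 + j1.709 A.
Step 6 — Convert to polar: |I| = 2.405 A, ∠I = 134.7°.

I = 2.405∠134.7° A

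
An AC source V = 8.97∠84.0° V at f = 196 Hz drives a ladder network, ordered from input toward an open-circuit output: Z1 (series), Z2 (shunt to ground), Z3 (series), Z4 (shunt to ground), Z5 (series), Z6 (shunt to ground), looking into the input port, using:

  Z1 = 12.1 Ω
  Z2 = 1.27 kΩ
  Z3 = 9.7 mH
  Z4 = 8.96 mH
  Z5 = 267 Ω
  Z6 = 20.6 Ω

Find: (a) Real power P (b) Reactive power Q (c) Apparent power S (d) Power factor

Step 1 — Angular frequency: ω = 2π·f = 2π·196 = 1232 rad/s.
Step 2 — Component impedances:
  Z1: Z = R = 12.1 Ω
  Z2: Z = R = 1270 Ω
  Z3: Z = jωL = j·1232·0.0097 = 0 + j11.95 Ω
  Z4: Z = jωL = j·1232·0.00896 = 0 + j11.03 Ω
  Z5: Z = R = 267 Ω
  Z6: Z = R = 20.6 Ω
Step 3 — Ladder network (open output): work backward from the far end, alternating series and parallel combinations. Z_in = 12.94 + j22.94 Ω = 26.34∠60.6° Ω.
Step 4 — Source phasor: V = 8.97∠84.0° V = 0.9376 + j8.921 V.
Step 5 — Current: I = V / Z = 0.3125 + j0.1354 A = 0.3406∠23.4° A.
Step 6 — Complex power: S = V·I* = 1.501 + j2.661 VA.
Step 7 — Real power: P = Re(S) = 1.501 W.
Step 8 — Reactive power: Q = Im(S) = 2.661 VAR.
Step 9 — Apparent power: |S| = 3.055 VA.
Step 10 — Power factor: PF = P/|S| = 0.4912 (lagging).

(a) P = 1.501 W  (b) Q = 2.661 VAR  (c) S = 3.055 VA  (d) PF = 0.4912 (lagging)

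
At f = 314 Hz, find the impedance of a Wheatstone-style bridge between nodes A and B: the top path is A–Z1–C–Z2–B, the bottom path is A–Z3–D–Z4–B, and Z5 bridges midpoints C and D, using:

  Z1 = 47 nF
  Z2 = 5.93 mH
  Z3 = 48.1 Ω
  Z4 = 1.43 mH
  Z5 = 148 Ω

Step 1 — Angular frequency: ω = 2π·f = 2π·314 = 1973 rad/s.
Step 2 — Component impedances:
  Z1: Z = 1/(jωC) = -j/(ω·C) = 0 - j1.078e+04 Ω
  Z2: Z = jωL = j·1973·0.00593 = 0 + j11.7 Ω
  Z3: Z = R = 48.1 Ω
  Z4: Z = jωL = j·1973·0.00143 = 0 + j2.821 Ω
  Z5: Z = R = 148 Ω
Step 3 — Bridge requires nodal analysis (the Z5 bridge couples midpoints C and D, so the two paths cannot be reduced to a simple series/parallel combination). Setting node B to ground and injecting 1 A at node A, the 3-node admittance system at A, C, D solves to V_A = Z_AB = 48.18 + j2.599 Ω = 48.25∠3.1° Ω.

Z = 48.18 + j2.599 Ω = 48.25∠3.1° Ω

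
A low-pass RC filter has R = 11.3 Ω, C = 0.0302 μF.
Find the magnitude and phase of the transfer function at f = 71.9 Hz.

Step 1 — Angular frequency: ω = 2π·71.9 = 451.8 rad/s.
Step 2 — Transfer function: H(jω) = 1/(1 + jωRC).
Step 3 — Denominator: 1 + jωRC = 1 + j·451.8·11.3·3.02e-08 = 1 + j0.0001542.
Step 4 — H = 1 - j0.0001542.
Step 5 — Magnitude: |H| = 1 (-0.0 dB); phase: φ = -0.0°.

|H| = 1 (-0.0 dB), φ = -0.0°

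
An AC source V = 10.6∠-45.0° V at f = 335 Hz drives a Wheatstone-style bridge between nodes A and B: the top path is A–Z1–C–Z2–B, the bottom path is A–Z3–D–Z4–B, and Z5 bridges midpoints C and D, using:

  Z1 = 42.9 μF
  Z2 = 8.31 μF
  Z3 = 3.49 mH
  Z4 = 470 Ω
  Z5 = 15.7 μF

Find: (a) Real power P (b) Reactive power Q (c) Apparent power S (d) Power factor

Step 1 — Angular frequency: ω = 2π·f = 2π·335 = 2105 rad/s.
Step 2 — Component impedances:
  Z1: Z = 1/(jωC) = -j/(ω·C) = 0 - j11.07 Ω
  Z2: Z = 1/(jωC) = -j/(ω·C) = 0 - j57.17 Ω
  Z3: Z = jωL = j·2105·0.00349 = 0 + j7.346 Ω
  Z4: Z = R = 470 Ω
  Z5: Z = 1/(jωC) = -j/(ω·C) = 0 - j30.26 Ω
Step 3 — Bridge requires nodal analysis (the Z5 bridge couples midpoints C and D, so the two paths cannot be reduced to a simple series/parallel combination). Setting node B to ground and injecting 1 A at node A, the 3-node admittance system at A, C, D solves to V_A = Z_AB = 9.404 - j63.43 Ω = 64.12∠-81.6° Ω.
Step 4 — Source phasor: V = 10.6∠-45.0° V = 7.495 - j7.495 V.
Step 5 — Current: I = V / Z = 0.1328 + j0.09849 A = 0.1653∠36.6° A.
Step 6 — Complex power: S = V·I* = 0.257 - j1.733 VA.
Step 7 — Real power: P = Re(S) = 0.257 W.
Step 8 — Reactive power: Q = Im(S) = -1.733 VAR.
Step 9 — Apparent power: |S| = 1.752 VA.
Step 10 — Power factor: PF = P/|S| = 0.1467 (leading).

(a) P = 0.257 W  (b) Q = -1.733 VAR  (c) S = 1.752 VA  (d) PF = 0.1467 (leading)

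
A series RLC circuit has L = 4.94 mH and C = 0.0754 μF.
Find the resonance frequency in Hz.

Step 1 — Resonance condition Im(Z)=0 gives ω₀ = 1/√(LC).
Step 2 — ω₀ = 1/√(0.00494·7.54e-08) = 5.181e+04 rad/s.
Step 3 — f₀ = ω₀/(2π) = 8247 Hz.

f₀ = 8247 Hz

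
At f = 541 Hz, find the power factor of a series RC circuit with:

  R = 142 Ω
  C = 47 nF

Step 1 — Angular frequency: ω = 2π·f = 2π·541 = 3399 rad/s.
Step 2 — Component impedances:
  R: Z = R = 142 Ω
  C: Z = 1/(jωC) = -j/(ω·C) = 0 - j6259 Ω
Step 3 — Series combination: Z_total = R + C = 142 - j6259 Ω = 6261∠-88.7° Ω.
Step 4 — Power factor: PF = cos(φ) = Re(Z)/|Z| = 142/6261 = 0.02268.
Step 5 — Type: Im(Z) = -6259 ⇒ leading (phase φ = -88.7°).

PF = 0.02268 (leading, φ = -88.7°)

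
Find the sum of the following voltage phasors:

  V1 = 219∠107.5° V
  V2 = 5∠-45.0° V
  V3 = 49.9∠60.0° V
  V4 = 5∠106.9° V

Step 1 — Convert each phasor to rectangular form:
  V1 = 219·(cos(107.5°) + j·sin(107.5°)) = -65.85 + j208.9 V
  V2 = 5·(cos(-45.0°) + j·sin(-45.0°)) = 3.536 - j3.536 V
  V3 = 49.9·(cos(60.0°) + j·sin(60.0°)) = 24.95 + j43.21 V
  V4 = 5·(cos(106.9°) + j·sin(106.9°)) = -1.454 + j4.784 V
Step 2 — Sum components: V_total = -38.82 + j253.3 V.
Step 3 — Convert to polar: |V_total| = 256.3 V, ∠V_total = 98.7°.

V_total = 256.3∠98.7° V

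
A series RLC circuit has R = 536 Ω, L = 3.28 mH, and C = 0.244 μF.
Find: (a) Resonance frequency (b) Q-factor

Step 1 — Resonance condition Im(Z)=0 gives ω₀ = 1/√(LC).
Step 2 — ω₀ = 1/√(0.00328·2.44e-07) = 3.535e+04 rad/s.
Step 3 — f₀ = ω₀/(2π) = 5626 Hz.
Step 4 — Series Q: Q = ω₀L/R = 3.535e+04·0.00328/536 = 0.2163.

(a) f₀ = 5626 Hz  (b) Q = 0.2163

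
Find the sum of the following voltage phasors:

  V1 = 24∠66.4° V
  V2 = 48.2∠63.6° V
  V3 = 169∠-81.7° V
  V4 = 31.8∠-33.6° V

Step 1 — Convert each phasor to rectangular form:
  V1 = 24·(cos(66.4°) + j·sin(66.4°)) = 9.608 + j21.99 V
  V2 = 48.2·(cos(63.6°) + j·sin(63.6°)) = 21.43 + j43.17 V
  V3 = 169·(cos(-81.7°) + j·sin(-81.7°)) = 24.4 - j167.2 V
  V4 = 31.8·(cos(-33.6°) + j·sin(-33.6°)) = 26.49 - j17.6 V
Step 2 — Sum components: V_total = 81.92 - j119.7 V.
Step 3 — Convert to polar: |V_total| = 145 V, ∠V_total = -55.6°.

V_total = 145∠-55.6° V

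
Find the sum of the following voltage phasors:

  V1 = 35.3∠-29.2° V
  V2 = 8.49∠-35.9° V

Step 1 — Convert each phasor to rectangular form:
  V1 = 35.3·(cos(-29.2°) + j·sin(-29.2°)) = 30.81 - j17.22 V
  V2 = 8.49·(cos(-35.9°) + j·sin(-35.9°)) = 6.877 - j4.978 V
Step 2 — Sum components: V_total = 37.69 - j22.2 V.
Step 3 — Convert to polar: |V_total| = 43.74 V, ∠V_total = -30.5°.

V_total = 43.74∠-30.5° V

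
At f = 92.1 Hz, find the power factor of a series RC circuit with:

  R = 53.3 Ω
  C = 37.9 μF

Step 1 — Angular frequency: ω = 2π·f = 2π·92.1 = 578.7 rad/s.
Step 2 — Component impedances:
  R: Z = R = 53.3 Ω
  C: Z = 1/(jωC) = -j/(ω·C) = 0 - j45.6 Ω
Step 3 — Series combination: Z_total = R + C = 53.3 - j45.6 Ω = 70.14∠-40.5° Ω.
Step 4 — Power factor: PF = cos(φ) = Re(Z)/|Z| = 53.3/70.14 = 0.7599.
Step 5 — Type: Im(Z) = -45.6 ⇒ leading (phase φ = -40.5°).

PF = 0.7599 (leading, φ = -40.5°)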